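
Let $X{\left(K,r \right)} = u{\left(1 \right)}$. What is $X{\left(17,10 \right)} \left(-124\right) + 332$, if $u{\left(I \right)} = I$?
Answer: $208$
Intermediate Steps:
$X{\left(K,r \right)} = 1$
$X{\left(17,10 \right)} \left(-124\right) + 332 = 1 \left(-124\right) + 332 = -124 + 332 = 208$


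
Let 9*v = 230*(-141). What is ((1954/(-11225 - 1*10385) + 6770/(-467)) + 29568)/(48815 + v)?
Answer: 447373799913/684405393725 ≈ 0.65367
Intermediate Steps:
v = -10810/3 (v = (230*(-141))/9 = (1/9)*(-32430) = -10810/3 ≈ -3603.3)
((1954/(-11225 - 1*10385) + 6770/(-467)) + 29568)/(48815 + v) = ((1954/(-11225 - 1*10385) + 6770/(-467)) + 29568)/(48815 - 10810/3) = ((1954/(-11225 - 10385) + 6770*(-1/467)) + 29568)/(135635/3) = ((1954/(-21610) - 6770/467) + 29568)*(3/135635) = ((1954*(-1/21610) - 6770/467) + 29568)*(3/135635) = ((-977/10805 - 6770/467) + 29568)*(3/135635) = (-73606109/5045935 + 29568)*(3/135635) = (149124599971/5045935)*(3/135635) = 447373799913/684405393725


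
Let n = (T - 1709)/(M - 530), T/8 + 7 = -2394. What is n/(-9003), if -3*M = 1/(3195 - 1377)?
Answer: -38027106/8674753621 ≈ -0.0043837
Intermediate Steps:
T = -19208 (T = -56 + 8*(-2394) = -56 - 19152 = -19208)
M = -1/5454 (M = -1/(3*(3195 - 1377)) = -1/3/1818 = -1/3*1/1818 = -1/5454 ≈ -0.00018335)
n = 114081318/2890621 (n = (-19208 - 1709)/(-1/5454 - 530) = -20917/(-2890621/5454) = -20917*(-5454/2890621) = 114081318/2890621 ≈ 39.466)
n/(-9003) = (114081318/2890621)/(-9003) = (114081318/2890621)*(-1/9003) = -38027106/8674753621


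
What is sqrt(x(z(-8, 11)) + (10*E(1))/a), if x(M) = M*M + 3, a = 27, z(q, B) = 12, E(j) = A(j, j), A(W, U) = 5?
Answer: sqrt(12057)/9 ≈ 12.200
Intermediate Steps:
E(j) = 5
x(M) = 3 + M**2 (x(M) = M**2 + 3 = 3 + M**2)
sqrt(x(z(-8, 11)) + (10*E(1))/a) = sqrt((3 + 12**2) + (10*5)/27) = sqrt((3 + 144) + 50*(1/27)) = sqrt(147 + 50/27) = sqrt(4019/27) = sqrt(12057)/9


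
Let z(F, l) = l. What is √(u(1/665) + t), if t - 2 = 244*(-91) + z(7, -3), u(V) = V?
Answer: 2*I*√2454901365/665 ≈ 149.01*I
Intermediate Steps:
t = -22205 (t = 2 + (244*(-91) - 3) = 2 + (-22204 - 3) = 2 - 22207 = -22205)
√(u(1/665) + t) = √(1/665 - 22205) = √(-14766324/665) = 2*I*√2454901365/665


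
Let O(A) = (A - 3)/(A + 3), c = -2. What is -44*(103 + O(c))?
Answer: -4312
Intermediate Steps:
O(A) = (-3 + A)/(3 + A)
-44*(103 + O(c)) = -44*(103 + (-3 - 2)/(3 - 2)) = -44*(103 - 5/1) = -44*(103 + 1*(-5)) = -44*(103 - 5) = -44*98 = -4312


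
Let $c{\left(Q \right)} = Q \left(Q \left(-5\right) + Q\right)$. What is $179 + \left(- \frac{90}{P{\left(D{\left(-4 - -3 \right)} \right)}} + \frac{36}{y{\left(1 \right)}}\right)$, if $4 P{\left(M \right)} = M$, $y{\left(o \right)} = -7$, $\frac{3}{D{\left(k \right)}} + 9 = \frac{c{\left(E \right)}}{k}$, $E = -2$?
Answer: $- \frac{4663}{7} \approx -666.14$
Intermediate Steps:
$c{\left(Q \right)} = - 4 Q^{2}$ ($c{\left(Q \right)} = Q \left(- 5 Q + Q\right) = Q \left(- 4 Q\right) = - 4 Q^{2}$)
$D{\left(k \right)} = \frac{3}{-9 - \frac{16}{k}}$ ($D{\left(k \right)} = \frac{3}{-9 + \frac{\left(-4\right) \left(-2\right)^{2}}{k}} = \frac{3}{-9 + \frac{\left(-4\right) 4}{k}} = \frac{3}{-9 - \frac{16}{k}}$)
$P{\left(M \right)} = \frac{M}{4}$
$179 + \left(- \frac{90}{P{\left(D{\left(-4 - -3 \right)} \right)}} + \frac{36}{y{\left(1 \right)}}\right) = 179 + \left(- \frac{90}{\frac{1}{4} \left(- \frac{3 \left(-4 - -3\right)}{16 + 9 \left(-4 - -3\right)}\right)} + \frac{36}{-7}\right) = 179 + \left(- \frac{90}{\frac{1}{4} \left(- \frac{3 \left(-4 + 3\right)}{16 + 9 \left(-4 + 3\right)}\right)} + 36 \left(- \frac{1}{7}\right)\right) = 179 - \left(\frac{36}{7} + \frac{90}{\frac{1}{4} \left(\left(-3\right) \left(-1\right) \frac{1}{16 + 9 \left(-1\right)}\right)}\right) = 179 - \left(\frac{36}{7} + \frac{90}{\frac{1}{4} \left(\left(-3\right) \left(-1\right) \frac{1}{16 - 9}\right)}\right) = 179 - \left(\frac{36}{7} + \frac{90}{\frac{1}{4} \left(\left(-3\right) \left(-1\right) \frac{1}{7}\right)}\right) = 179 - \left(\frac{36}{7} + \frac{90}{\frac{1}{4} \cdot \frac{3}{7}}\right) = 179 - \left(\frac{36}{7} + \frac{90}{\frac{3}{28}}\right) = 179 - \frac{5916}{7} = - \frac{4663}{7}$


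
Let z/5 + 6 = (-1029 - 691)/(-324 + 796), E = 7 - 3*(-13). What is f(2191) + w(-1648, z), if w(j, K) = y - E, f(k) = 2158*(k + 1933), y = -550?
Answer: 8898996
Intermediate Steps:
E = 46 (E = 7 + 39 = 46)
z = -2845/59 (z = -30 + 5*((-1029 - 691)/(-324 + 796)) = -30 + 5*(-1720/472) = -30 + 5*(-1720*1/472) = -30 + 5*(-215/59) = -30 - 1075/59 = -2845/59 ≈ -48.220)
f(k) = 4171414 + 2158*k (f(k) = 2158*(1933 + k) = 4171414 + 2158*k)
w(j, K) = -596 (w(j, K) = -550 - 1*46 = -550 - 46 = -596)
f(2191) + w(-1648, z) = (4171414 + 2158*2191) - 596 = (4171414 + 4728178) - 596 = 8899592 - 596 = 8898996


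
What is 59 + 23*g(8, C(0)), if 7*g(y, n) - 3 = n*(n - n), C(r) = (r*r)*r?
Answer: 482/7 ≈ 68.857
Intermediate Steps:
C(r) = r³ (C(r) = r²*r = r³)
g(y, n) = 3/7 (g(y, n) = 3/7 + (n*(n - n))/7 = 3/7 + (n*0)/7 = 3/7 + (⅐)*0 = 3/7 + 0 = 3/7)
59 + 23*g(8, C(0)) = 59 + 23*(3/7) = 59 + 69/7 = 482/7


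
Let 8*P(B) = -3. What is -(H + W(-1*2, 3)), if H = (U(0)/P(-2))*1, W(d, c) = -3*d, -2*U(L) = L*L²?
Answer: -6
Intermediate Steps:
U(L) = -L³/2 (U(L) = -L*L²/2 = -L³/2)
P(B) = -3/8 (P(B) = (⅛)*(-3) = -3/8)
H = 0 (H = ((-½*0³)/(-3/8))*1 = (-½*0*(-8/3))*1 = (0*(-8/3))*1 = 0*1 = 0)
-(H + W(-1*2, 3)) = -(0 - (-3)*2) = -(0 - 3*(-2)) = -(0 + 6) = -1*6 = -6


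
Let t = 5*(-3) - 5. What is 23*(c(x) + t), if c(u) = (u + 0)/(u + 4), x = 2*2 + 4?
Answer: -1334/3 ≈ -444.67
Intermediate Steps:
x = 8 (x = 4 + 4 = 8)
c(u) = u/(4 + u)
t = -20 (t = -15 - 5 = -20)
23*(c(x) + t) = 23*(8/(4 + 8) - 20) = 23*(8/12 - 20) = 23*(8*(1/12) - 20) = 23*(⅔ - 20) = 23*(-58/3) = -1334/3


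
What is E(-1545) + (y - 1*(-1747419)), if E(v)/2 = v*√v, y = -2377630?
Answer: -630211 - 3090*I*√1545 ≈ -6.3021e+5 - 1.2146e+5*I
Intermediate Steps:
E(v) = 2*v^(3/2) (E(v) = 2*(v*√v) = 2*v^(3/2))
E(-1545) + (y - 1*(-1747419)) = 2*(-1545)^(3/2) + (-2377630 - 1*(-1747419)) = 2*(-1545*I*√1545) + (-2377630 + 1747419) = -3090*I*√1545 - 630211 = -630211 - 3090*I*√1545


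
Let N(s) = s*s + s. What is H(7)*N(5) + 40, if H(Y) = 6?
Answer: 220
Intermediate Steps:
N(s) = s + s**2 (N(s) = s**2 + s = s + s**2)
H(7)*N(5) + 40 = 6*(5*(1 + 5)) + 40 = 6*(5*6) + 40 = 6*30 + 40 = 180 + 40 = 220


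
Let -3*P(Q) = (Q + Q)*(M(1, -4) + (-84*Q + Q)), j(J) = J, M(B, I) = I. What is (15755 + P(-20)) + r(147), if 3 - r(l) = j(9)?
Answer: 37829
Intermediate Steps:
r(l) = -6 (r(l) = 3 - 1*9 = 3 - 9 = -6)
P(Q) = -2*Q*(-4 - 83*Q)/3 (P(Q) = -(Q + Q)*(-4 + (-84*Q + Q))/3 = -2*Q*(-4 - 83*Q)/3)
(15755 + P(-20)) + r(147) = (15755 + (⅔)*(-20)*(4 + 83*(-20))) - 6 = (15755 + (⅔)*(-20)*(4 - 1660)) - 6 = (15755 + (⅔)*(-20)*(-1656)) - 6 = (15755 + 22080) - 6 = 37835 - 6 = 37829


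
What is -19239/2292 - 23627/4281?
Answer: -45505081/3270684 ≈ -13.913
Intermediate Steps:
-19239/2292 - 23627/4281 = -19239*1/2292 - 23627*1/4281 = -6413/764 - 23627/4281 = -45505081/3270684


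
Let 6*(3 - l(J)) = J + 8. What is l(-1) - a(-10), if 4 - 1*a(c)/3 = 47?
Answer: 785/6 ≈ 130.83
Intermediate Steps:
a(c) = -129 (a(c) = 12 - 3*47 = 12 - 141 = -129)
l(J) = 5/3 - J/6 (l(J) = 3 - (J + 8)/6 = 3 - (8 + J)/6 = 3 + (-4/3 - J/6) = 5/3 - J/6)
l(-1) - a(-10) = (5/3 - 1/6*(-1)) - 1*(-129) = (5/3 + 1/6) + 129 = 11/6 + 129 = 785/6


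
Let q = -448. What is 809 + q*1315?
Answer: -588311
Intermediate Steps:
809 + q*1315 = 809 - 448*1315 = 809 - 589120 = -588311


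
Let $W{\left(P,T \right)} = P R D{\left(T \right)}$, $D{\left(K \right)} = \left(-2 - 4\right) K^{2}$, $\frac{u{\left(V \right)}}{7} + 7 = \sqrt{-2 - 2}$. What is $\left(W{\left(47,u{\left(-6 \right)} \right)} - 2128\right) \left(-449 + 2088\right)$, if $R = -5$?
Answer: $5092245158 - 3170678280 i \approx 5.0922 \cdot 10^{9} - 3.1707 \cdot 10^{9} i$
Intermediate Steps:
$u{\left(V \right)} = -49 + 14 i$ ($u{\left(V \right)} = -49 + 7 \sqrt{-2 - 2} = -49 + 7 \sqrt{-4} = -49 + 7 \cdot 2 i = -49 + 14 i$)
$D{\left(K \right)} = - 6 K^{2}$ ($D{\left(K \right)} = \left(-2 - 4\right) K^{2} = - 6 K^{2}$)
$W{\left(P,T \right)} = 30 P T^{2}$ ($W{\left(P,T \right)} = P \left(-5\right) \left(- 6 T^{2}\right) = - 5 P \left(- 6 T^{2}\right) = 30 P T^{2}$)
$\left(W{\left(47,u{\left(-6 \right)} \right)} - 2128\right) \left(-449 + 2088\right) = \left(30 \cdot 47 \left(-49 + 14 i\right)^{2} - 2128\right) \left(-449 + 2088\right) = \left(1410 \left(-49 + 14 i\right)^{2} - 2128\right) 1639 = \left(-2128 + 1410 \left(-49 + 14 i\right)^{2}\right) 1639 = -3487792 + 2310990 \left(-49 + 14 i\right)^{2}$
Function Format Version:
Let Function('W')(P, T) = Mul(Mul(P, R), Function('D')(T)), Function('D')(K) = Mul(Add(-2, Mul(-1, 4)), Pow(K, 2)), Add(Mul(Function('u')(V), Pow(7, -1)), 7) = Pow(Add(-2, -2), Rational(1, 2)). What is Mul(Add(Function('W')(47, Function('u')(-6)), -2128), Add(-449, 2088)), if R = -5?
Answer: Add(5092245158, Mul(-3170678280, I)) ≈ Add(5.0922e+9, Mul(-3.1707e+9, I))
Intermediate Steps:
Function('u')(V) = Add(-49, Mul(14, I)) (Function('u')(V) = Add(-49, Mul(7, Pow(Add(-2, -2), Rational(1, 2)))) = Add(-49, Mul(7, Pow(-4, Rational(1, 2)))) = Add(-49, Mul(7, Mul(2, I))) = Add(-49, Mul(14, I)))
Function('D')(K) = Mul(-6, Pow(K, 2)) (Function('D')(K) = Mul(Add(-2, -4), Pow(K, 2)) = Mul(-6, Pow(K, 2)))
Function('W')(P, T) = Mul(30, P, Pow(T, 2)) (Function('W')(P, T) = Mul(Mul(P, -5), Mul(-6, Pow(T, 2))) = Mul(Mul(-5, P), Mul(-6, Pow(T, 2))) = Mul(30, P, Pow(T, 2)))
Mul(Add(Function('W')(47, Function('u')(-6)), -2128), Add(-449, 2088)) = Mul(Add(Mul(30, 47, Pow(Add(-49, Mul(14, I)), 2)), -2128), Add(-449, 2088)) = Mul(Add(Mul(1410, Pow(Add(-49, Mul(14, I)), 2)), -2128), 1639) = Mul(Add(-2128, Mul(1410, Pow(Add(-49, Mul(14, I)), 2))), 1639) = Add(-3487792, Mul(2310990, Pow(Add(-49, Mul(14, I)), 2)))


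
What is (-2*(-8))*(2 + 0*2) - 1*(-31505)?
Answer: 31537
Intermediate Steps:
(-2*(-8))*(2 + 0*2) - 1*(-31505) = 16*(2 + 0) + 31505 = 16*2 + 31505 = 32 + 31505 = 31537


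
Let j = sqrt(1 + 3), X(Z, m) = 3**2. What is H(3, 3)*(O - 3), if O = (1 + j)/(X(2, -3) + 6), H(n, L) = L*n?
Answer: -126/5 ≈ -25.200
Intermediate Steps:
X(Z, m) = 9
j = 2 (j = sqrt(4) = 2)
O = 1/5 (O = (1 + 2)/(9 + 6) = 3/15 = 3*(1/15) = 1/5 ≈ 0.20000)
H(3, 3)*(O - 3) = (3*3)*(1/5 - 3) = 9*(-14/5) = -126/5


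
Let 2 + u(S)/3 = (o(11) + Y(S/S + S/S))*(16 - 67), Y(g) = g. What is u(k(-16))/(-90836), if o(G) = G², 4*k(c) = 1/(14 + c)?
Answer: 18825/90836 ≈ 0.20724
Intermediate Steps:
k(c) = 1/(4*(14 + c))
u(S) = -18825 (u(S) = -6 + 3*((11² + (S/S + S/S))*(16 - 67)) = -6 + 3*((121 + (1 + 1))*(-51)) = -6 + 3*((121 + 2)*(-51)) = -6 + 3*(123*(-51)) = -6 + 3*(-6273) = -6 - 18819 = -18825)
u(k(-16))/(-90836) = -18825/(-90836) = -18825*(-1/90836) = 18825/90836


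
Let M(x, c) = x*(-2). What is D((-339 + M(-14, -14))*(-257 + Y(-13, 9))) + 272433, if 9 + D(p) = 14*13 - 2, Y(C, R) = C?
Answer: 272604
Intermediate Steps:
M(x, c) = -2*x
D(p) = 171 (D(p) = -9 + (14*13 - 2) = -9 + (182 - 2) = -9 + 180 = 171)
D((-339 + M(-14, -14))*(-257 + Y(-13, 9))) + 272433 = 171 + 272433 = 272604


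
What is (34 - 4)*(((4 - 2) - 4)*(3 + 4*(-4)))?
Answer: 780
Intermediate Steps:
(34 - 4)*(((4 - 2) - 4)*(3 + 4*(-4))) = 30*((2 - 4)*(3 - 16)) = 30*(-2*(-13)) = 30*26 = 780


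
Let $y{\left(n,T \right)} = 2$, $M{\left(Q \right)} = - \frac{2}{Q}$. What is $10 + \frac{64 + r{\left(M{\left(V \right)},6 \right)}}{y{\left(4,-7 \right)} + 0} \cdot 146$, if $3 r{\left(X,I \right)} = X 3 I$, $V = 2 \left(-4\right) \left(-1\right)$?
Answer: $\frac{9145}{2} \approx 4572.5$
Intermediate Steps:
$V = 8$ ($V = \left(-8\right) \left(-1\right) = 8$)
$r{\left(X,I \right)} = I X$ ($r{\left(X,I \right)} = \frac{X 3 I}{3} = \frac{3 X I}{3} = \frac{3 I X}{3} = I X$)
$10 + \frac{64 + r{\left(M{\left(V \right)},6 \right)}}{y{\left(4,-7 \right)} + 0} \cdot 146 = 10 + \frac{64 + 6 \left(- \frac{2}{8}\right)}{2 + 0} \cdot 146 = 10 + \frac{64 + 6 \left(\left(-2\right) \frac{1}{8}\right)}{2} \cdot 146 = 10 + \left(64 + 6 \left(- \frac{1}{4}\right)\right) \frac{1}{2} \cdot 146 = 10 + \left(64 - \frac{3}{2}\right) \frac{1}{2} \cdot 146 = 10 + \frac{125}{2} \cdot \frac{1}{2} \cdot 146 = 10 + \frac{125}{4} \cdot 146 = 10 + \frac{9125}{2} = \frac{9145}{2}$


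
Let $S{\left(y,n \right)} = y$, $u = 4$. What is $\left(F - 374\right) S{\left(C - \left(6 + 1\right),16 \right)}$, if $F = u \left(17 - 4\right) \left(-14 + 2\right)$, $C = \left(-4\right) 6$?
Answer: $30938$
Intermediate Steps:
$C = -24$
$F = -624$ ($F = 4 \left(17 - 4\right) \left(-14 + 2\right) = 4 \cdot 13 \left(-12\right) = 4 \left(-156\right) = -624$)
$\left(F - 374\right) S{\left(C - \left(6 + 1\right),16 \right)} = \left(-624 - 374\right) \left(-24 - \left(6 + 1\right)\right) = - 998 \left(-24 - 7\right) = \left(-998\right) \left(-31\right) = 30938$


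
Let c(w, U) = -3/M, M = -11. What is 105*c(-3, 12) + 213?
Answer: 2658/11 ≈ 241.64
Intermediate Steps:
c(w, U) = 3/11 (c(w, U) = -3/(-11) = -3*(-1/11) = 3/11)
105*c(-3, 12) + 213 = 105*(3/11) + 213 = 315/11 + 213 = 2658/11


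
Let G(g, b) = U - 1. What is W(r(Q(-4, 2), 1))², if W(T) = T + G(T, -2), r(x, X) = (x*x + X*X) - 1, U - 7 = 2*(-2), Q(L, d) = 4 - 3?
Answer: 9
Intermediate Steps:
Q(L, d) = 1
U = 3 (U = 7 + 2*(-2) = 7 - 4 = 3)
r(x, X) = -1 + X² + x² (r(x, X) = (x² + X²) - 1 = (X² + x²) - 1 = -1 + X² + x²)
G(g, b) = 2 (G(g, b) = 3 - 1 = 2)
W(T) = 2 + T (W(T) = T + 2 = 2 + T)
W(r(Q(-4, 2), 1))² = (2 + (-1 + 1² + 1²))² = (2 + (-1 + 1 + 1))² = (2 + 1)² = 3² = 9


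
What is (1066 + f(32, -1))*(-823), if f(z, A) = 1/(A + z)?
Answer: -27197681/31 ≈ -8.7734e+5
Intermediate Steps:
(1066 + f(32, -1))*(-823) = (1066 + 1/(-1 + 32))*(-823) = (1066 + 1/31)*(-823) = (33047/31)*(-823) = -27197681/31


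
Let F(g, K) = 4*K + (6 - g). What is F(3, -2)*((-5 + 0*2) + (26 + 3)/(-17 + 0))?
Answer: 570/17 ≈ 33.529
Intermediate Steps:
F(g, K) = 6 - g + 4*K
F(3, -2)*((-5 + 0*2) + (26 + 3)/(-17 + 0)) = (6 - 1*3 + 4*(-2))*((-5 + 0*2) + (26 + 3)/(-17 + 0)) = (6 - 3 - 8)*((-5 + 0) + 29/(-17)) = -5*(-5 + 29*(-1/17)) = -5*(-5 - 29/17) = -5*(-114/17) = 570/17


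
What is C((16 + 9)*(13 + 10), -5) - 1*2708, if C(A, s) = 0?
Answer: -2708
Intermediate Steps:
C((16 + 9)*(13 + 10), -5) - 1*2708 = 0 - 1*2708 = 0 - 2708 = -2708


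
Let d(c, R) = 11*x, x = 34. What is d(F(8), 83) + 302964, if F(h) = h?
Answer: 303338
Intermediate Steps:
d(c, R) = 374 (d(c, R) = 11*34 = 374)
d(F(8), 83) + 302964 = 374 + 302964 = 303338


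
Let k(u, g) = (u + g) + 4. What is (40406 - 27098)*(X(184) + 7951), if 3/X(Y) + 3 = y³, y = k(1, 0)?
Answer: 6454546350/61 ≈ 1.0581e+8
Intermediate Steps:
k(u, g) = 4 + g + u (k(u, g) = (g + u) + 4 = 4 + g + u)
y = 5 (y = 4 + 0 + 1 = 5)
X(Y) = 3/122 (X(Y) = 3/(-3 + 5³) = 3/(-3 + 125) = 3/122)
(40406 - 27098)*(X(184) + 7951) = (40406 - 27098)*(3/122 + 7951) = 13308*(970025/122) = 6454546350/61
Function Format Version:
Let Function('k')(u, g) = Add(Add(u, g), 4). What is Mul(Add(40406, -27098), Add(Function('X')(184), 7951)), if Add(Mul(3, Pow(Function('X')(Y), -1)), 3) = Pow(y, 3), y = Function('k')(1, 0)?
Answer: Rational(6454546350, 61) ≈ 1.0581e+8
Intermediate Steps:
Function('k')(u, g) = Add(4, g, u) (Function('k')(u, g) = Add(Add(g, u), 4) = Add(4, g, u))
y = 5 (y = Add(4, 0, 1) = 5)
Function('X')(Y) = Rational(3, 122) (Function('X')(Y) = Mul(3, Pow(Add(-3, Pow(5, 3)), -1)) = Mul(3, Pow(Add(-3, 125), -1)) = Mul(3, Pow(122, -1)) = Mul(3, Rational(1, 122)) = Rational(3, 122))
Mul(Add(40406, -27098), Add(Function('X')(184), 7951)) = Mul(Add(40406, -27098), Add(Rational(3, 122), 7951)) = Mul(13308, Rational(970025, 122)) = Rational(6454546350, 61)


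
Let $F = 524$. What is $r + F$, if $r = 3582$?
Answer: $4106$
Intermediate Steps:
$r + F = 3582 + 524 = 4106$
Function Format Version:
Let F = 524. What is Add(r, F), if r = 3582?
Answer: 4106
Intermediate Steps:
Add(r, F) = Add(3582, 524) = 4106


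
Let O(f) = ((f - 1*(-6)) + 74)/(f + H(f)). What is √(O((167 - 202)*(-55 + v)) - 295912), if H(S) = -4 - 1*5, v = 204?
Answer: I*√2018865933818/2612 ≈ 543.98*I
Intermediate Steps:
H(S) = -9 (H(S) = -4 - 5 = -9)
O(f) = (80 + f)/(-9 + f) (O(f) = ((f - 1*(-6)) + 74)/(f - 9) = ((f + 6) + 74)/(-9 + f) = ((6 + f) + 74)/(-9 + f) = (80 + f)/(-9 + f))
√(O((167 - 202)*(-55 + v)) - 295912) = √((80 + (167 - 202)*(-55 + 204))/(-9 + (167 - 202)*(-55 + 204)) - 295912) = √((80 - 35*149)/(-9 - 35*149) - 295912) = √((80 - 5215)/(-9 - 5215) - 295912) = √(-5135/(-5224) - 295912) = √(-1/5224*(-5135) - 295912) = √(5135/5224 - 295912) = √(-1545839153/5224) = I*√2018865933818/2612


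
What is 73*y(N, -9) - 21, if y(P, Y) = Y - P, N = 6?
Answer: -1116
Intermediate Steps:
73*y(N, -9) - 21 = 73*(-9 - 1*6) - 21 = 73*(-9 - 6) - 21 = 73*(-15) - 21 = -1095 - 21 = -1116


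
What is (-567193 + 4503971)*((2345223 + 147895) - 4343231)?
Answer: -7283484155914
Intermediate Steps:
(-567193 + 4503971)*((2345223 + 147895) - 4343231) = 3936778*(2493118 - 4343231) = 3936778*(-1850113) = -7283484155914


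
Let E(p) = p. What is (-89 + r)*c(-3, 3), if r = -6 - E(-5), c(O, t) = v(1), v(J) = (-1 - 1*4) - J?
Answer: 540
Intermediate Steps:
v(J) = -5 - J (v(J) = (-1 - 4) - J = -5 - J)
c(O, t) = -6 (c(O, t) = -5 - 1*1 = -5 - 1 = -6)
r = -1 (r = -6 - 1*(-5) = -6 + 5 = -1)
(-89 + r)*c(-3, 3) = (-89 - 1)*(-6) = -90*(-6) = 540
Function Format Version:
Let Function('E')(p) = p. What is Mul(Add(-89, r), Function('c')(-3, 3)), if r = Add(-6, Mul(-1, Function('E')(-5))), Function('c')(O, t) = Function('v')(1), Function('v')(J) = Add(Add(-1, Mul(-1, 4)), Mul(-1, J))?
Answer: 540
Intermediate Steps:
Function('v')(J) = Add(-5, Mul(-1, J)) (Function('v')(J) = Add(Add(-1, -4), Mul(-1, J)) = Add(-5, Mul(-1, J)))
Function('c')(O, t) = -6 (Function('c')(O, t) = Add(-5, Mul(-1, 1)) = Add(-5, -1) = -6)
r = -1 (r = Add(-6, Mul(-1, -5)) = Add(-6, 5) = -1)
Mul(Add(-89, r), Function('c')(-3, 3)) = Mul(Add(-89, -1), -6) = Mul(-90, -6) = 540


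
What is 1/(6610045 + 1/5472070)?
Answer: 5472070/36170628943151 ≈ 1.5128e-7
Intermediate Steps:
1/(6610045 + 1/5472070) = 1/(36170628943151/5472070) = 5472070/36170628943151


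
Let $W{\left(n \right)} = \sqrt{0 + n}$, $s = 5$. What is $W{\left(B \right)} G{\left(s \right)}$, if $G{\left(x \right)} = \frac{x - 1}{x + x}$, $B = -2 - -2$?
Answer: $0$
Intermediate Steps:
$B = 0$ ($B = -2 + 2 = 0$)
$G{\left(x \right)} = \frac{-1 + x}{2 x}$
$W{\left(n \right)} = \sqrt{n}$
$W{\left(B \right)} G{\left(s \right)} = \sqrt{0} \frac{-1 + 5}{2 \cdot 5} = 0 \cdot \frac{1}{2} \cdot \frac{1}{5} \cdot 4 = 0 \cdot \frac{2}{5} = 0$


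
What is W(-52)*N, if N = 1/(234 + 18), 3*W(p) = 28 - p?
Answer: 20/189 ≈ 0.10582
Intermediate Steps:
W(p) = 28/3 - p/3 (W(p) = (28 - p)/3 = 28/3 - p/3)
N = 1/252 ≈ 0.0039683
W(-52)*N = (28/3 - 1/3*(-52))*(1/252) = (28/3 + 52/3)*(1/252) = (80/3)*(1/252) = 20/189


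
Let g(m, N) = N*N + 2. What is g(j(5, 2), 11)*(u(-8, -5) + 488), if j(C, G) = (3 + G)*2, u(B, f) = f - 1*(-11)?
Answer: 60762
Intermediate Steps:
u(B, f) = 11 + f (u(B, f) = f + 11 = 11 + f)
j(C, G) = 6 + 2*G
g(m, N) = 2 + N² (g(m, N) = N² + 2 = 2 + N²)
g(j(5, 2), 11)*(u(-8, -5) + 488) = (2 + 11²)*((11 - 5) + 488) = (2 + 121)*(6 + 488) = 123*494 = 60762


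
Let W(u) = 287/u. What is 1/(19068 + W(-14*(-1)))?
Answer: 2/38177 ≈ 5.2388e-5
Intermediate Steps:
1/(19068 + W(-14*(-1))) = 1/(19068 + 287/((-14*(-1)))) = 1/(19068 + 287/14) = 1/(19068 + 287*(1/14)) = 1/(19068 + 41/2) = 1/(38177/2) = 2/38177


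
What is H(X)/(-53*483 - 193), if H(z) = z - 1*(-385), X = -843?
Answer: 229/12896 ≈ 0.017757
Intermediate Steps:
H(z) = 385 + z (H(z) = z + 385 = 385 + z)
H(X)/(-53*483 - 193) = (385 - 843)/(-53*483 - 193) = -458/(-25599 - 193) = -458/(-25792) = -458*(-1/25792) = 229/12896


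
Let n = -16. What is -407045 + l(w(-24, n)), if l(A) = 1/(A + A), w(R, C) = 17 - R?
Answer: -33377689/82 ≈ -4.0705e+5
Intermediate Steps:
l(A) = 1/(2*A)
-407045 + l(w(-24, n)) = -407045 + 1/(2*(17 - 1*(-24))) = -407045 + 1/(2*(17 + 24)) = -407045 + (½)/41 = -407045 + (½)*(1/41) = -407045 + 1/82 = -33377689/82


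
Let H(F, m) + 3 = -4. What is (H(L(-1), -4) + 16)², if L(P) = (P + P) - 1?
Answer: 81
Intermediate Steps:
L(P) = -1 + 2*P (L(P) = 2*P - 1 = -1 + 2*P)
H(F, m) = -7 (H(F, m) = -3 - 4 = -7)
(H(L(-1), -4) + 16)² = (-7 + 16)² = 9² = 81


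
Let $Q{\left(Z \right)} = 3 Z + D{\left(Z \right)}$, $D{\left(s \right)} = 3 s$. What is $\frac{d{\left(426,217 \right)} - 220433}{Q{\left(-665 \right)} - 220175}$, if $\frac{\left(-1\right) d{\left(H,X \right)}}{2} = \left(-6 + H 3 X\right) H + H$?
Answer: $\frac{47299585}{44833} \approx 1055.0$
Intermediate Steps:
$d{\left(H,X \right)} = - 2 H - 2 H \left(-6 + 3 H X\right)$ ($d{\left(H,X \right)} = - 2 \left(\left(-6 + H 3 X\right) H + H\right) = - 2 \left(\left(-6 + 3 H X\right) H + H\right) = - 2 \left(H \left(-6 + 3 H X\right) + H\right) = - 2 \left(H + H \left(-6 + 3 H X\right)\right) = - 2 H - 2 H \left(-6 + 3 H X\right)$)
$Q{\left(Z \right)} = 6 Z$ ($Q{\left(Z \right)} = 3 Z + 3 Z = 6 Z$)
$\frac{d{\left(426,217 \right)} - 220433}{Q{\left(-665 \right)} - 220175} = \frac{2 \cdot 426 \left(5 - 1278 \cdot 217\right) - 220433}{6 \left(-665\right) - 220175} = \frac{2 \cdot 426 \left(5 - 277326\right) - 220433}{-3990 - 220175} = \frac{2 \cdot 426 \left(-277321\right) - 220433}{-224165} = \left(-236277492 - 220433\right) \left(- \frac{1}{224165}\right) = \left(-236497925\right) \left(- \frac{1}{224165}\right) = \frac{47299585}{44833}$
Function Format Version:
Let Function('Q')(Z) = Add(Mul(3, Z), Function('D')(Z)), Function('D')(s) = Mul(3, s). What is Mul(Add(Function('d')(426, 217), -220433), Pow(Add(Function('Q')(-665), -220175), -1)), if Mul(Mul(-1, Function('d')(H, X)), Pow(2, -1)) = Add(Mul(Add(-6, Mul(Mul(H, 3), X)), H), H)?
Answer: Rational(47299585, 44833) ≈ 1055.0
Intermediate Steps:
Function('d')(H, X) = Add(Mul(-2, H), Mul(-2, H, Add(-6, Mul(3, H, X)))) (Function('d')(H, X) = Mul(-2, Add(Mul(Add(-6, Mul(Mul(H, 3), X)), H), H)) = Mul(-2, Add(Mul(Add(-6, Mul(Mul(3, H), X)), H), H)) = Mul(-2, Add(Mul(Add(-6, Mul(3, H, X)), H), H)) = Mul(-2, Add(Mul(H, Add(-6, Mul(3, H, X))), H)) = Mul(-2, Add(H, Mul(H, Add(-6, Mul(3, H, X))))) = Add(Mul(-2, H), Mul(-2, H, Add(-6, Mul(3, H, X)))))
Function('Q')(Z) = Mul(6, Z) (Function('Q')(Z) = Add(Mul(3, Z), Mul(3, Z)) = Mul(6, Z))
Mul(Add(Function('d')(426, 217), -220433), Pow(Add(Function('Q')(-665), -220175), -1)) = Mul(Add(Mul(2, 426, Add(5, Mul(-3, 426, 217))), -220433), Pow(Add(Mul(6, -665), -220175), -1)) = Mul(Add(Mul(2, 426, Add(5, -277326)), -220433), Pow(Add(-3990, -220175), -1)) = Mul(Add(Mul(2, 426, -277321), -220433), Pow(-224165, -1)) = Mul(Add(-236277492, -220433), Rational(-1, 224165)) = Mul(-236497925, Rational(-1, 224165)) = Rational(47299585, 44833)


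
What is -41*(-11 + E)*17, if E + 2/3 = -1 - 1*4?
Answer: 34850/3 ≈ 11617.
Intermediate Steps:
E = -17/3 (E = -2/3 + (-1 - 1*4) = -2/3 + (-1 - 4) = -2/3 - 5 = -17/3 ≈ -5.6667)
-41*(-11 + E)*17 = -41*(-11 - 17/3)*17 = -41*(-50/3)*17 = (2050/3)*17 = 34850/3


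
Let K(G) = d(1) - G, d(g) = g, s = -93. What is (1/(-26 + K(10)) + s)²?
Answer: 10601536/1225 ≈ 8654.3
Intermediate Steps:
K(G) = 1 - G
(1/(-26 + K(10)) + s)² = (1/(-26 + (1 - 1*10)) - 93)² = (1/(-26 + (1 - 10)) - 93)² = (1/(-26 - 9) - 93)² = (1/(-35) - 93)² = (-1/35 - 93)² = (-3256/35)² = 10601536/1225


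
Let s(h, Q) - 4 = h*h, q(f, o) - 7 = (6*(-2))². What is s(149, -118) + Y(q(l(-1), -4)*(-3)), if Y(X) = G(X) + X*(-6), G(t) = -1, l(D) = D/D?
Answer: 24922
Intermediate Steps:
l(D) = 1
q(f, o) = 151 (q(f, o) = 7 + (6*(-2))² = 7 + (-12)² = 7 + 144 = 151)
s(h, Q) = 4 + h² (s(h, Q) = 4 + h*h = 4 + h²)
Y(X) = -1 - 6*X (Y(X) = -1 + X*(-6) = -1 - 6*X)
s(149, -118) + Y(q(l(-1), -4)*(-3)) = (4 + 149²) + (-1 - 906*(-3)) = (4 + 22201) + (-1 - 6*(-453)) = 22205 + (-1 + 2718) = 22205 + 2717 = 24922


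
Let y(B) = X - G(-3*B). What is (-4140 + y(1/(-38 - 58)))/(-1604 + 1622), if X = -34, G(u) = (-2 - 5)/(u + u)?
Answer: -677/3 ≈ -225.67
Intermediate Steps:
G(u) = -7/(2*u) (G(u) = -7*1/(2*u) = -7/(2*u))
y(B) = -34 - 7/(6*B) (y(B) = -34 - (-7)/(2*((-3*B))) = -34 - (-7)*(-1/(3*B))/2 = -34 - 7/(6*B))
(-4140 + y(1/(-38 - 58)))/(-1604 + 1622) = (-4140 + (-34 - 7/(6*(1/(-38 - 58)))))/(-1604 + 1622) = (-4140 + (-34 - 7/(6*(1/(-96)))))/18 = (-4140 + (-34 - 7/(6*(-1/96))))*(1/18) = (-4140 + (-34 - 7/6*(-96)))*(1/18) = (-4140 + (-34 + 112))*(1/18) = (-4140 + 78)*(1/18) = -4062*1/18 = -677/3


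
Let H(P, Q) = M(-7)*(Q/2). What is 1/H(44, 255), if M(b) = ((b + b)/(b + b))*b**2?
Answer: 2/12495 ≈ 0.00016006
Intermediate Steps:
M(b) = b**2 (M(b) = ((2*b)/((2*b)))*b**2 = ((2*b)*(1/(2*b)))*b**2 = 1*b**2 = b**2)
H(P, Q) = 49*Q/2 (H(P, Q) = (-7)**2*(Q/2) = 49*(Q*(1/2)) = 49*(Q/2) = 49*Q/2)
1/H(44, 255) = 1/((49/2)*255) = 1/(12495/2) = 2/12495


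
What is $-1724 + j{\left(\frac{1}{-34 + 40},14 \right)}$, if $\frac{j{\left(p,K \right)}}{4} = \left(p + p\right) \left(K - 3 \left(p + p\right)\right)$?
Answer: $- \frac{5120}{3} \approx -1706.7$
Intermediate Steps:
$j{\left(p,K \right)} = 8 p \left(K - 6 p\right)$ ($j{\left(p,K \right)} = 4 \left(p + p\right) \left(K - 3 \left(p + p\right)\right) = 4 \cdot 2 p \left(K - 3 \cdot 2 p\right) = 4 \cdot 2 p \left(K - 6 p\right) = 8 p \left(K - 6 p\right)$)
$-1724 + j{\left(\frac{1}{-34 + 40},14 \right)} = -1724 + \frac{8 \left(14 - \frac{6}{-34 + 40}\right)}{-34 + 40} = -1724 + \frac{8 \left(14 - \frac{6}{6}\right)}{6} = -1724 + 8 \cdot \frac{1}{6} \left(14 - 1\right) = -1724 + 8 \cdot \frac{1}{6} \cdot 13 = -1724 + \frac{52}{3} = - \frac{5120}{3}$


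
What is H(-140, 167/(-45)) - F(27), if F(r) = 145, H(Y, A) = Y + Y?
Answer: -425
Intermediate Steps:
H(Y, A) = 2*Y
H(-140, 167/(-45)) - F(27) = 2*(-140) - 1*145 = -280 - 145 = -425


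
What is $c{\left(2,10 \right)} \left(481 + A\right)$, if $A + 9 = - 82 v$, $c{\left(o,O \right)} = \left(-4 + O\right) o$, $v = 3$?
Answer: $2712$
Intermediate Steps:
$c{\left(o,O \right)} = o \left(-4 + O\right)$
$A = -255$ ($A = -9 - 246 = -255$)
$c{\left(2,10 \right)} \left(481 + A\right) = 2 \left(-4 + 10\right) \left(481 - 255\right) = 2 \cdot 6 \cdot 226 = 12 \cdot 226 = 2712$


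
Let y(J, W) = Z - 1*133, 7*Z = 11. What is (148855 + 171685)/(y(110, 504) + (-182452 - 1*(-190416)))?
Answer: 560945/13707 ≈ 40.924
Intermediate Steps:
Z = 11/7 (Z = (1/7)*11 = 11/7 ≈ 1.5714)
y(J, W) = -920/7 (y(J, W) = 11/7 - 1*133 = 11/7 - 133 = -920/7)
(148855 + 171685)/(y(110, 504) + (-182452 - 1*(-190416))) = (148855 + 171685)/(-920/7 + (-182452 - 1*(-190416))) = 320540/(-920/7 + (-182452 + 190416)) = 320540/(-920/7 + 7964) = 320540/(54828/7) = 320540*(7/54828) = 560945/13707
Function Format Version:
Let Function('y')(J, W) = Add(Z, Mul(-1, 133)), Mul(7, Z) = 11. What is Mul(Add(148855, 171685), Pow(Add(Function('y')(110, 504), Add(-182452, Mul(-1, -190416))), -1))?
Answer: Rational(560945, 13707) ≈ 40.924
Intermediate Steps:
Z = Rational(11, 7) (Z = Mul(Rational(1, 7), 11) = Rational(11, 7) ≈ 1.5714)
Function('y')(J, W) = Rational(-920, 7) (Function('y')(J, W) = Add(Rational(11, 7), Mul(-1, 133)) = Add(Rational(11, 7), -133) = Rational(-920, 7))
Mul(Add(148855, 171685), Pow(Add(Function('y')(110, 504), Add(-182452, Mul(-1, -190416))), -1)) = Mul(Add(148855, 171685), Pow(Add(Rational(-920, 7), Add(-182452, Mul(-1, -190416))), -1)) = Mul(320540, Pow(Add(Rational(-920, 7), Add(-182452, 190416)), -1)) = Mul(320540, Pow(Add(Rational(-920, 7), 7964), -1)) = Mul(320540, Pow(Rational(54828, 7), -1)) = Mul(320540, Rational(7, 54828)) = Rational(560945, 13707)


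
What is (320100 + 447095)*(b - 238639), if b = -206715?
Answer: -341673362030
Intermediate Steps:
(320100 + 447095)*(b - 238639) = (320100 + 447095)*(-206715 - 238639) = 767195*(-445354) = -341673362030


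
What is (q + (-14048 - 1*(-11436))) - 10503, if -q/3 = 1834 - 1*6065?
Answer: -422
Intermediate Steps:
q = 12693 (q = -3*(1834 - 1*6065) = -3*(1834 - 6065) = -3*(-4231) = 12693)
(q + (-14048 - 1*(-11436))) - 10503 = (12693 + (-14048 - 1*(-11436))) - 10503 = (12693 + (-14048 + 11436)) - 10503 = (12693 - 2612) - 10503 = 10081 - 10503 = -422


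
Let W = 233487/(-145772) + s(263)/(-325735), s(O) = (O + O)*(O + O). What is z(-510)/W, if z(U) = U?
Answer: 24216351634200/116386501817 ≈ 208.07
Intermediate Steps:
s(O) = 4*O² (s(O) = (2*O)*(2*O) = 4*O²)
W = -116386501817/47483042420 (W = 233487/(-145772) + (4*263²)/(-325735) = 233487*(-1/145772) + (4*69169)*(-1/325735) = -233487/145772 + 276676*(-1/325735) = -233487/145772 - 276676/325735 = -116386501817/47483042420 ≈ -2.4511)
z(-510)/W = -510/(-116386501817/47483042420) = -510*(-47483042420/116386501817) = 24216351634200/116386501817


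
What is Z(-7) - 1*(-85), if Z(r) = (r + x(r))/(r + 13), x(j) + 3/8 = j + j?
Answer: 1303/16 ≈ 81.438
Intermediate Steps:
x(j) = -3/8 + 2*j (x(j) = -3/8 + (j + j) = -3/8 + 2*j)
Z(r) = (-3/8 + 3*r)/(13 + r) (Z(r) = (r + (-3/8 + 2*r))/(r + 13) = (-3/8 + 3*r)/(13 + r))
Z(-7) - 1*(-85) = 3*(-1 + 8*(-7))/(8*(13 - 7)) - 1*(-85) = (3/8)*(-1 - 56)/6 + 85 = (3/8)*(1/6)*(-57) + 85 = -57/16 + 85 = 1303/16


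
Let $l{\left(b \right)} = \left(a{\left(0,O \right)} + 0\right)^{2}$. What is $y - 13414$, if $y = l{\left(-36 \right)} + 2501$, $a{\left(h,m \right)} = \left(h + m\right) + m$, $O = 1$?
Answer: $-10909$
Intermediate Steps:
$a{\left(h,m \right)} = h + 2 m$
$l{\left(b \right)} = 4$ ($l{\left(b \right)} = \left(\left(0 + 2 \cdot 1\right) + 0\right)^{2} = \left(\left(0 + 2\right) + 0\right)^{2} = \left(2 + 0\right)^{2} = 2^{2} = 4$)
$y = 2505$ ($y = 4 + 2501 = 2505$)
$y - 13414 = 2505 - 13414 = -10909$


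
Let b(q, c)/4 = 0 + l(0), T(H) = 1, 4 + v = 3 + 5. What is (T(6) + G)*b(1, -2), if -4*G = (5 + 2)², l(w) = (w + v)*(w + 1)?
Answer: -180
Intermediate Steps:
v = 4 (v = -4 + (3 + 5) = -4 + 8 = 4)
l(w) = (1 + w)*(4 + w) (l(w) = (w + 4)*(w + 1) = (4 + w)*(1 + w) = (1 + w)*(4 + w))
b(q, c) = 16 (b(q, c) = 4*(0 + (4 + 0² + 5*0)) = 4*(0 + (4 + 0 + 0)) = 4*(0 + 4) = 4*4 = 16)
G = -49/4 (G = -(5 + 2)²/4 = -¼*7² = -¼*49 = -49/4 ≈ -12.250)
(T(6) + G)*b(1, -2) = (1 - 49/4)*16 = -45/4*16 = -180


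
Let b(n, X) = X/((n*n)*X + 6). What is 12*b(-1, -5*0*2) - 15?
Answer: -15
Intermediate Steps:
b(n, X) = X/(6 + X*n²) (b(n, X) = X/(n²*X + 6) = X/(X*n² + 6) = X/(6 + X*n²))
12*b(-1, -5*0*2) - 15 = 12*((-5*0*2)/(6 + (-5*0*2)*(-1)²)) - 15 = 12*((0*2)/(6 + (0*2)*1)) - 15 = 12*(0/(6 + 0*1)) - 15 = 12*(0/(6 + 0)) - 15 = 12*(0/6) - 15 = 12*(0*(⅙)) - 15 = 12*0 - 15 = 0 - 15 = -15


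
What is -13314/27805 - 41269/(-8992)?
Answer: 1027765057/250022560 ≈ 4.1107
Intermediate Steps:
-13314/27805 - 41269/(-8992) = -13314*1/27805 - 41269*(-1/8992) = -13314/27805 + 41269/8992 = 1027765057/250022560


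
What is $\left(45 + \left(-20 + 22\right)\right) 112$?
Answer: $5264$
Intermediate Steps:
$\left(45 + \left(-20 + 22\right)\right) 112 = \left(45 + 2\right) 112 = 47 \cdot 112 = 5264$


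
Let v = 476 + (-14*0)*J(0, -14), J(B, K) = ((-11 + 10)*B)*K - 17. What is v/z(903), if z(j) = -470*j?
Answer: -34/30315 ≈ -0.0011216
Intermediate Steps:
J(B, K) = -17 - B*K (J(B, K) = (-B)*K - 17 = -B*K - 17 = -17 - B*K)
v = 476 (v = 476 + (-14*0)*(-17 - 1*0*(-14)) = 476 + 0*(-17 + 0) = 476 + 0*(-17) = 476 + 0 = 476)
v/z(903) = 476/((-470*903)) = 476/(-424410) = 476*(-1/424410) = -34/30315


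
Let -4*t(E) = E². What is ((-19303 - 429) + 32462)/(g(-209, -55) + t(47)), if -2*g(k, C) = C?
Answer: -50920/2099 ≈ -24.259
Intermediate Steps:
g(k, C) = -C/2
t(E) = -E²/4
((-19303 - 429) + 32462)/(g(-209, -55) + t(47)) = ((-19303 - 429) + 32462)/(-½*(-55) - ¼*47²) = (-19732 + 32462)/(55/2 - ¼*2209) = 12730/(55/2 - 2209/4) = 12730/(-2099/4) = 12730*(-4/2099) = -50920/2099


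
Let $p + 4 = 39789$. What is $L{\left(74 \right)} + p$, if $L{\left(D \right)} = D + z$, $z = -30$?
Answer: $39829$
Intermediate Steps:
$p = 39785$ ($p = -4 + 39789 = 39785$)
$L{\left(D \right)} = -30 + D$ ($L{\left(D \right)} = D - 30 = -30 + D$)
$L{\left(74 \right)} + p = \left(-30 + 74\right) + 39785 = 44 + 39785 = 39829$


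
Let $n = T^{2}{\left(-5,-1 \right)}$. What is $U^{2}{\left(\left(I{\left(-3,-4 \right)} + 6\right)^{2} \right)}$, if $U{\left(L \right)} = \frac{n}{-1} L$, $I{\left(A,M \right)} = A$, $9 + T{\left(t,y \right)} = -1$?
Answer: $810000$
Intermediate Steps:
$T{\left(t,y \right)} = -10$ ($T{\left(t,y \right)} = -9 - 1 = -10$)
$n = 100$ ($n = \left(-10\right)^{2} = 100$)
$U{\left(L \right)} = - 100 L$ ($U{\left(L \right)} = \frac{1}{-1} \cdot 100 L = \left(-1\right) 100 L = - 100 L$)
$U^{2}{\left(\left(I{\left(-3,-4 \right)} + 6\right)^{2} \right)} = \left(- 100 \left(-3 + 6\right)^{2}\right)^{2} = \left(- 100 \cdot 3^{2}\right)^{2} = \left(\left(-100\right) 9\right)^{2} = \left(-900\right)^{2} = 810000$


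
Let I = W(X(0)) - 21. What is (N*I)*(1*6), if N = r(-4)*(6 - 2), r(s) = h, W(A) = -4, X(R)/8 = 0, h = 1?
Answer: -600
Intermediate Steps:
X(R) = 0 (X(R) = 8*0 = 0)
r(s) = 1
I = -25 (I = -4 - 21 = -25)
N = 4 (N = 1*(6 - 2) = 1*4 = 4)
(N*I)*(1*6) = (4*(-25))*(1*6) = -100*6 = -600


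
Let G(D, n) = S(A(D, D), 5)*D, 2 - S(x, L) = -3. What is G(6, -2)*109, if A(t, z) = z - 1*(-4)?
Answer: 3270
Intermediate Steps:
A(t, z) = 4 + z (A(t, z) = z + 4 = 4 + z)
S(x, L) = 5 (S(x, L) = 2 - 1*(-3) = 2 + 3 = 5)
G(D, n) = 5*D
G(6, -2)*109 = (5*6)*109 = 30*109 = 3270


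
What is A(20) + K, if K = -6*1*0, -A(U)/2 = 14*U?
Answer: -560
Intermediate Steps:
A(U) = -28*U
K = 0 (K = -6*0 = 0)
A(20) + K = -28*20 + 0 = -560 + 0 = -560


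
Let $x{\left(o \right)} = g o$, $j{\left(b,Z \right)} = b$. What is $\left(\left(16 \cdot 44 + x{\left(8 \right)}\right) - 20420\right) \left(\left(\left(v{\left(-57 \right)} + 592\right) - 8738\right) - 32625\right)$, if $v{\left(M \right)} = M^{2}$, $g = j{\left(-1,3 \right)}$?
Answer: $740083928$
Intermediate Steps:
$g = -1$
$x{\left(o \right)} = - o$
$\left(\left(16 \cdot 44 + x{\left(8 \right)}\right) - 20420\right) \left(\left(\left(v{\left(-57 \right)} + 592\right) - 8738\right) - 32625\right) = \left(\left(16 \cdot 44 - 8\right) - 20420\right) \left(\left(\left(\left(-57\right)^{2} + 592\right) - 8738\right) - 32625\right) = \left(\left(704 - 8\right) - 20420\right) \left(\left(\left(3249 + 592\right) - 8738\right) - 32625\right) = \left(696 - 20420\right) \left(\left(3841 - 8738\right) - 32625\right) = - 19724 \left(-4897 - 32625\right) = \left(-19724\right) \left(-37522\right) = 740083928$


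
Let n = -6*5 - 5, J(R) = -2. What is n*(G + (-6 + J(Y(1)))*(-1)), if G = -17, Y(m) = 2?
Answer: 315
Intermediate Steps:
n = -35 (n = -30 - 5 = -35)
n*(G + (-6 + J(Y(1)))*(-1)) = -35*(-17 + (-6 - 2)*(-1)) = -35*(-17 - 8*(-1)) = -35*(-17 + 8) = -35*(-9) = 315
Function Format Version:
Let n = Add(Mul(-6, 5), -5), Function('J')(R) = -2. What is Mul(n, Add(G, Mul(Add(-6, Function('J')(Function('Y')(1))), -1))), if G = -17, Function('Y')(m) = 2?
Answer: 315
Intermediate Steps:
n = -35 (n = Add(-30, -5) = -35)
Mul(n, Add(G, Mul(Add(-6, Function('J')(Function('Y')(1))), -1))) = Mul(-35, Add(-17, Mul(Add(-6, -2), -1))) = Mul(-35, Add(-17, Mul(-8, -1))) = Mul(-35, Add(-17, 8)) = Mul(-35, -9) = 315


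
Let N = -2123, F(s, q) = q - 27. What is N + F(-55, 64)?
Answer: -2086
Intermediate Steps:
F(s, q) = -27 + q
N + F(-55, 64) = -2123 + (-27 + 64) = -2123 + 37 = -2086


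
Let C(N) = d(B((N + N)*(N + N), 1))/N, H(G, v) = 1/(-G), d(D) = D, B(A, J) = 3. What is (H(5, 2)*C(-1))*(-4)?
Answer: -12/5 ≈ -2.4000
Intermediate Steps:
H(G, v) = -1/G
C(N) = 3/N
(H(5, 2)*C(-1))*(-4) = ((-1/5)*(3/(-1)))*(-4) = ((-1*1/5)*(3*(-1)))*(-4) = -1/5*(-3)*(-4) = (3/5)*(-4) = -12/5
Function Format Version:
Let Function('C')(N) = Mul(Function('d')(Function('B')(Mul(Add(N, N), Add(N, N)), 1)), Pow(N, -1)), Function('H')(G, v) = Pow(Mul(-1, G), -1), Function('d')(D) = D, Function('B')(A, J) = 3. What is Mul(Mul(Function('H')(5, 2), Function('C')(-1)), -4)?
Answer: Rational(-12, 5) ≈ -2.4000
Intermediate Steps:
Function('H')(G, v) = Mul(-1, Pow(G, -1))
Function('C')(N) = Mul(3, Pow(N, -1))
Mul(Mul(Function('H')(5, 2), Function('C')(-1)), -4) = Mul(Mul(Mul(-1, Pow(5, -1)), Mul(3, Pow(-1, -1))), -4) = Mul(Mul(Mul(-1, Rational(1, 5)), Mul(3, -1)), -4) = Mul(Mul(Rational(-1, 5), -3), -4) = Mul(Rational(3, 5), -4) = Rational(-12, 5)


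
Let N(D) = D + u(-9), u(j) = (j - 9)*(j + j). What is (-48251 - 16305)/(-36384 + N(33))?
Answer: 64556/36027 ≈ 1.7919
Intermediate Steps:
u(j) = 2*j*(-9 + j) (u(j) = (-9 + j)*(2*j) = 2*j*(-9 + j))
N(D) = 324 + D (N(D) = D + 2*(-9)*(-9 - 9) = D + 2*(-9)*(-18) = D + 324 = 324 + D)
(-48251 - 16305)/(-36384 + N(33)) = (-48251 - 16305)/(-36384 + (324 + 33)) = -64556/(-36384 + 357) = -64556/(-36027) = -64556*(-1/36027) = 64556/36027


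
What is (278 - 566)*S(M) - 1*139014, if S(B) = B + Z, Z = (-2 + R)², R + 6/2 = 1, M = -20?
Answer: -137862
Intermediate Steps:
R = -2 (R = -3 + 1 = -2)
Z = 16 (Z = (-2 - 2)² = (-4)² = 16)
S(B) = 16 + B (S(B) = B + 16 = 16 + B)
(278 - 566)*S(M) - 1*139014 = (278 - 566)*(16 - 20) - 1*139014 = -288*(-4) - 139014 = 1152 - 139014 = -137862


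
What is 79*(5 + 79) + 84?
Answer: 6720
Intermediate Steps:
79*(5 + 79) + 84 = 79*84 + 84 = 6636 + 84 = 6720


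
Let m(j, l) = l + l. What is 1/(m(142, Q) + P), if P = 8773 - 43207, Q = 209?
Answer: -1/34016 ≈ -2.9398e-5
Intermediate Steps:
m(j, l) = 2*l
P = -34434
1/(m(142, Q) + P) = 1/(2*209 - 34434) = 1/(418 - 34434) = 1/(-34016) = -1/34016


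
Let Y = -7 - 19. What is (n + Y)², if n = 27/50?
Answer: 1620529/2500 ≈ 648.21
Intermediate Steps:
Y = -26
n = 27/50 (n = 27*(1/50) = 27/50 ≈ 0.54000)
(n + Y)² = (27/50 - 26)² = (-1273/50)² = 1620529/2500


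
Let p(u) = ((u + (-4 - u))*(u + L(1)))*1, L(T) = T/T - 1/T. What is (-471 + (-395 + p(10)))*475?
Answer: -430350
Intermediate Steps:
L(T) = 1 - 1/T
p(u) = -4*u (p(u) = ((u + (-4 - u))*(u + (-1 + 1)/1))*1 = -4*(u + 1*0)*1 = -4*(u + 0)*1 = -4*u*1 = -4*u)
(-471 + (-395 + p(10)))*475 = (-471 + (-395 - 4*10))*475 = (-471 + (-395 - 40))*475 = (-471 - 435)*475 = -906*475 = -430350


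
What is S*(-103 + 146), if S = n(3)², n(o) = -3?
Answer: 387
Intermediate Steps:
S = 9 (S = (-3)² = 9)
S*(-103 + 146) = 9*(-103 + 146) = 9*43 = 387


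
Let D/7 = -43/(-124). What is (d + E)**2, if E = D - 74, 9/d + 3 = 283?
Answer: 385604982841/75342400 ≈ 5118.0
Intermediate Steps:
D = 301/124 (D = 7*(-43/(-124)) = 7*(-43*(-1/124)) = 7*(43/124) = 301/124 ≈ 2.4274)
d = 9/280 (d = 9/(-3 + 283) = 9/280 ≈ 0.032143)
E = -8875/124 (E = 301/124 - 74 = -8875/124 ≈ -71.573)
(d + E)**2 = (9/280 - 8875/124)**2 = (-620971/8680)**2 = 385604982841/75342400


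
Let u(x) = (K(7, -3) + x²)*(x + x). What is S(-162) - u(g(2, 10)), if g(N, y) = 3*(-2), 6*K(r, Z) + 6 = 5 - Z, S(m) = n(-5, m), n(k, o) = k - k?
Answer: 436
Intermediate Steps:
n(k, o) = 0
S(m) = 0
K(r, Z) = -⅙ - Z/6 (K(r, Z) = -1 + (5 - Z)/6 = -1 + (⅚ - Z/6) = -⅙ - Z/6)
g(N, y) = -6
u(x) = 2*x*(⅓ + x²) (u(x) = ((-⅙ - ⅙*(-3)) + x²)*(x + x) = ((-⅙ + ½) + x²)*(2*x) = (⅓ + x²)*(2*x) = 2*x*(⅓ + x²))
S(-162) - u(g(2, 10)) = 0 - 2*(-6)*(⅓ + (-6)²) = 0 - 2*(-6)*(⅓ + 36) = 0 - 2*(-6)*109/3 = 0 - 1*(-436) = 0 + 436 = 436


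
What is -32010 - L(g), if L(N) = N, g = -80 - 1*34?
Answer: -31896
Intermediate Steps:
g = -114 (g = -80 - 34 = -114)
-32010 - L(g) = -32010 - 1*(-114) = -32010 + 114 = -31896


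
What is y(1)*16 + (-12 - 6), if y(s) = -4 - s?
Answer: -98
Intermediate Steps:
y(1)*16 + (-12 - 6) = (-4 - 1*1)*16 + (-12 - 6) = (-4 - 1)*16 - 18 = -5*16 - 18 = -80 - 18 = -98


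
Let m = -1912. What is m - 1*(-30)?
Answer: -1882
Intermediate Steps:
m - 1*(-30) = -1912 - 1*(-30) = -1912 + 30 = -1882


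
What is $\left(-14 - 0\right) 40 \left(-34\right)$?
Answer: $19040$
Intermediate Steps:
$\left(-14 - 0\right) 40 \left(-34\right) = \left(-14 + 0\right) 40 \left(-34\right) = \left(-14\right) 40 \left(-34\right) = \left(-560\right) \left(-34\right) = 19040$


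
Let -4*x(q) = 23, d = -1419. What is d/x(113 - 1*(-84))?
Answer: 5676/23 ≈ 246.78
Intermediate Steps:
x(q) = -23/4 (x(q) = -¼*23 = -23/4)
d/x(113 - 1*(-84)) = -1419/(-23/4) = -1419*(-4/23) = 5676/23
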